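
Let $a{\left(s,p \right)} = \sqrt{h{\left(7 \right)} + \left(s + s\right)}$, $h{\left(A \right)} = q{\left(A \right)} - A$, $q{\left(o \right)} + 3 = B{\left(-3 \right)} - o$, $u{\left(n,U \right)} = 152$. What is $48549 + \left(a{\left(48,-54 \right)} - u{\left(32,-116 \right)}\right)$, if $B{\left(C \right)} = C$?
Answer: $48397 + 2 \sqrt{19} \approx 48406.0$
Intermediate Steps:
$q{\left(o \right)} = -6 - o$ ($q{\left(o \right)} = -3 - \left(3 + o\right) = -6 - o$)
$h{\left(A \right)} = -6 - 2 A$ ($h{\left(A \right)} = \left(-6 - A\right) - A = -6 - 2 A$)
$a{\left(s,p \right)} = \sqrt{-20 + 2 s}$ ($a{\left(s,p \right)} = \sqrt{\left(-6 - 14\right) + \left(s + s\right)} = \sqrt{\left(-6 - 14\right) + 2 s} = \sqrt{-20 + 2 s}$)
$48549 + \left(a{\left(48,-54 \right)} - u{\left(32,-116 \right)}\right) = 48549 + \left(\sqrt{-20 + 2 \cdot 48} - 152\right) = 48549 - \left(152 - \sqrt{-20 + 96}\right) = 48549 - \left(152 - \sqrt{76}\right) = 48549 - \left(152 - 2 \sqrt{19}\right) = 48397 + 2 \sqrt{19}$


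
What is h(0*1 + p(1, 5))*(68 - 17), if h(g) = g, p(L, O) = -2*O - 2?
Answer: -612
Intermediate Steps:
p(L, O) = -2 - 2*O
h(0*1 + p(1, 5))*(68 - 17) = (0*1 + (-2 - 2*5))*(68 - 17) = (0 + (-2 - 10))*51 = (0 - 12)*51 = -12*51 = -612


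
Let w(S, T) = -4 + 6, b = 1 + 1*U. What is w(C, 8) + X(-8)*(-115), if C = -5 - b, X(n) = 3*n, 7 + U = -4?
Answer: 2762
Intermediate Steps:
U = -11 (U = -7 - 4 = -11)
b = -10 (b = 1 + 1*(-11) = 1 - 11 = -10)
C = 5 (C = -5 - 1*(-10) = -5 + 10 = 5)
w(S, T) = 2
w(C, 8) + X(-8)*(-115) = 2 + (3*(-8))*(-115) = 2 - 24*(-115) = 2 + 2760 = 2762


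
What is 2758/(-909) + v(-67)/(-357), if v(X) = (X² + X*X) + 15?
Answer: -179593/6363 ≈ -28.225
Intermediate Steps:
v(X) = 15 + 2*X² (v(X) = (X² + X²) + 15 = 2*X² + 15 = 15 + 2*X²)
2758/(-909) + v(-67)/(-357) = 2758/(-909) + (15 + 2*(-67)²)/(-357) = 2758*(-1/909) + (15 + 2*4489)*(-1/357) = -2758/909 + (15 + 8978)*(-1/357) = -2758/909 + 8993*(-1/357) = -2758/909 - 529/21 = -179593/6363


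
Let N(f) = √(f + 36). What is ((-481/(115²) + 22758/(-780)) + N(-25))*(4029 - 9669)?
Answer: 5665374924/34385 - 5640*√11 ≈ 1.4606e+5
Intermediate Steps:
N(f) = √(36 + f)
((-481/(115²) + 22758/(-780)) + N(-25))*(4029 - 9669) = ((-481/(115²) + 22758/(-780)) + √(36 - 25))*(4029 - 9669) = ((-481/13225 + 22758*(-1/780)) + √11)*(-5640) = ((-481*1/13225 - 3793/130) + √11)*(-5640) = ((-481/13225 - 3793/130) + √11)*(-5640) = (-10044991/343850 + √11)*(-5640) = 5665374924/34385 - 5640*√11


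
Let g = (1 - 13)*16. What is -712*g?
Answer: 136704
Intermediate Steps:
g = -192 (g = -12*16 = -192)
-712*g = -712*(-192) = 136704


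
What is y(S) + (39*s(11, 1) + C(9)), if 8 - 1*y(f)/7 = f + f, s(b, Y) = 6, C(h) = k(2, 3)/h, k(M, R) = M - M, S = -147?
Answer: 2348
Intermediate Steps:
k(M, R) = 0
C(h) = 0 (C(h) = 0/h = 0)
y(f) = 56 - 14*f (y(f) = 56 - 7*(f + f) = 56 - 14*f)
y(S) + (39*s(11, 1) + C(9)) = (56 - 14*(-147)) + (39*6 + 0) = (56 + 2058) + (234 + 0) = 2114 + 234 = 2348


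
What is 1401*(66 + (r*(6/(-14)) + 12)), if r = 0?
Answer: 109278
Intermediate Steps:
1401*(66 + (r*(6/(-14)) + 12)) = 1401*(66 + (0*(6/(-14)) + 12)) = 1401*(66 + (0*(6*(-1/14)) + 12)) = 1401*(66 + (0*(-3/7) + 12)) = 1401*(66 + (0 + 12)) = 1401*(66 + 12) = 1401*78 = 109278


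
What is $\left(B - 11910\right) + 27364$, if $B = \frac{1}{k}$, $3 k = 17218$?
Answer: $\frac{266086975}{17218} \approx 15454.0$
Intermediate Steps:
$k = \frac{17218}{3}$ ($k = \frac{1}{3} \cdot 17218 = \frac{17218}{3} \approx 5739.3$)
$B = \frac{3}{17218}$ ($B = \frac{1}{\frac{17218}{3}} = \frac{3}{17218} \approx 0.00017424$)
$\left(B - 11910\right) + 27364 = \left(\frac{3}{17218} - 11910\right) + 27364 = - \frac{205066377}{17218} + 27364 = \frac{266086975}{17218}$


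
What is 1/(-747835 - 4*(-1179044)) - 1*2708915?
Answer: -10749898460014/3968341 ≈ -2.7089e+6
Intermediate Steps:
1/(-747835 - 4*(-1179044)) - 1*2708915 = 1/(-747835 + 4716176) - 2708915 = 1/3968341 - 2708915 = -10749898460014/3968341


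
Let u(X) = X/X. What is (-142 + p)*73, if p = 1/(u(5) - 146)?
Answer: -1503143/145 ≈ -10367.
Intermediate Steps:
u(X) = 1
p = -1/145 (p = 1/(1 - 146) = 1/(-145) = -1/145 ≈ -0.0068966)
(-142 + p)*73 = (-142 - 1/145)*73 = -20591/145*73 = -1503143/145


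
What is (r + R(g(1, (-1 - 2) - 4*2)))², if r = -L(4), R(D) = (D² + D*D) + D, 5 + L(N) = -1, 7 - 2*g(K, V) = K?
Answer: 729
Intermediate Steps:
g(K, V) = 7/2 - K/2
L(N) = -6 (L(N) = -5 - 1 = -6)
R(D) = D + 2*D² (R(D) = (D² + D²) + D = 2*D² + D = D + 2*D²)
r = 6 (r = -1*(-6) = 6)
(r + R(g(1, (-1 - 2) - 4*2)))² = (6 + (7/2 - ½*1)*(1 + 2*(7/2 - ½*1)))² = (6 + (7/2 - ½)*(1 + 2*(7/2 - ½)))² = (6 + 3*(1 + 2*3))² = (6 + 3*(1 + 6))² = (6 + 3*7)² = (6 + 21)² = 27² = 729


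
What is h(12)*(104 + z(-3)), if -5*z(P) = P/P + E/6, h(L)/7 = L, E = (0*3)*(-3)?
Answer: 43596/5 ≈ 8719.2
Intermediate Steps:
E = 0 (E = 0*(-3) = 0)
h(L) = 7*L
z(P) = -1/5 (z(P) = -(P/P + 0/6)/5 = -(1 + 0*(1/6))/5 = -(1 + 0)/5 = -1/5*1 = -1/5)
h(12)*(104 + z(-3)) = (7*12)*(104 - 1/5) = 84*(519/5) = 43596/5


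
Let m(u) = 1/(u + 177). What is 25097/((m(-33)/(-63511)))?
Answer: -229526721648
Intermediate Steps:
m(u) = 1/(177 + u)
25097/((m(-33)/(-63511))) = 25097/((1/((177 - 33)*(-63511)))) = 25097/((-1/63511/144)) = 25097/(((1/144)*(-1/63511))) = 25097/(-1/9145584) = 25097*(-9145584) = -229526721648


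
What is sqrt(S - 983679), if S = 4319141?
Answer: sqrt(3335462) ≈ 1826.3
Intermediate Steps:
sqrt(S - 983679) = sqrt(4319141 - 983679) = sqrt(3335462)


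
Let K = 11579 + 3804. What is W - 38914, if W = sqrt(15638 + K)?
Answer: -38914 + sqrt(31021) ≈ -38738.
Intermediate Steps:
K = 15383
W = sqrt(31021) (W = sqrt(15638 + 15383) = sqrt(31021) ≈ 176.13)
W - 38914 = sqrt(31021) - 38914 = -38914 + sqrt(31021)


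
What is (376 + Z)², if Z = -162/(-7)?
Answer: 7806436/49 ≈ 1.5932e+5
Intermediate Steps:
Z = 162/7 (Z = -162*(-⅐) = 162/7 ≈ 23.143)
(376 + Z)² = (376 + 162/7)² = (2794/7)² = 7806436/49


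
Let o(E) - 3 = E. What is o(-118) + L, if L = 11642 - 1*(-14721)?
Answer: 26248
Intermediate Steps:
L = 26363 (L = 11642 + 14721 = 26363)
o(E) = 3 + E
o(-118) + L = (3 - 118) + 26363 = -115 + 26363 = 26248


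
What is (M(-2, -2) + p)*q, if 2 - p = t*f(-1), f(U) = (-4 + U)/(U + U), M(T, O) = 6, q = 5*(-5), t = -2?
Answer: -325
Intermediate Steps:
q = -25
f(U) = (-4 + U)/(2*U) (f(U) = (-4 + U)/((2*U)) = (-4 + U)*(1/(2*U)) = (-4 + U)/(2*U))
p = 7 (p = 2 - (-2)*(1/2)*(-4 - 1)/(-1) = 2 - (-2)*(1/2)*(-1)*(-5) = 2 - (-2)*5/2 = 2 - 1*(-5) = 2 + 5 = 7)
(M(-2, -2) + p)*q = (6 + 7)*(-25) = 13*(-25) = -325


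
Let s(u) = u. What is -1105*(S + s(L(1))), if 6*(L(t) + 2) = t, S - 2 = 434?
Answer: -2878525/6 ≈ -4.7975e+5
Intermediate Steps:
S = 436 (S = 2 + 434 = 436)
L(t) = -2 + t/6
-1105*(S + s(L(1))) = -1105*(436 + (-2 + (⅙)*1)) = -1105*(436 + (-2 + ⅙)) = -1105*(436 - 11/6) = -1105*2605/6 = -2878525/6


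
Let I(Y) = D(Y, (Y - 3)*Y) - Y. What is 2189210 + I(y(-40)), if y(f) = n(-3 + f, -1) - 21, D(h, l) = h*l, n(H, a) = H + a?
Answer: 1901975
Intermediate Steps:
y(f) = -25 + f (y(f) = ((-3 + f) - 1) - 21 = (-4 + f) - 21 = -25 + f)
I(Y) = -Y + Y**2*(-3 + Y) (I(Y) = Y*((Y - 3)*Y) - Y = Y*((-3 + Y)*Y) - Y = Y*(Y*(-3 + Y)) - Y = Y**2*(-3 + Y) - Y = -Y + Y**2*(-3 + Y))
2189210 + I(y(-40)) = 2189210 + (-25 - 40)*(-1 + (-25 - 40)*(-3 + (-25 - 40))) = 2189210 - 65*(-1 - 65*(-3 - 65)) = 2189210 - 65*(-1 - 65*(-68)) = 2189210 - 65*(-1 + 4420) = 2189210 - 65*4419 = 2189210 - 287235 = 1901975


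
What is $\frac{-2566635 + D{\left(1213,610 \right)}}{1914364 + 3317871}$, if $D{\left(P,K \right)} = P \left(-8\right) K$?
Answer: $- \frac{1697215}{1046447} \approx -1.6219$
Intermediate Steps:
$D{\left(P,K \right)} = - 8 K P$ ($D{\left(P,K \right)} = - 8 P K = - 8 K P$)
$\frac{-2566635 + D{\left(1213,610 \right)}}{1914364 + 3317871} = \frac{-2566635 - 4880 \cdot 1213}{1914364 + 3317871} = \frac{-2566635 - 5919440}{5232235} = \left(-8486075\right) \frac{1}{5232235} = - \frac{1697215}{1046447}$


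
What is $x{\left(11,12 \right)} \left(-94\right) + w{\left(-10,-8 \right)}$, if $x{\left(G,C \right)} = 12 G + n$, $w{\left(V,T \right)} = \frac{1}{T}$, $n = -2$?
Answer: $- \frac{97761}{8} \approx -12220.0$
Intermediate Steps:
$x{\left(G,C \right)} = -2 + 12 G$ ($x{\left(G,C \right)} = 12 G - 2 = -2 + 12 G$)
$x{\left(11,12 \right)} \left(-94\right) + w{\left(-10,-8 \right)} = \left(-2 + 12 \cdot 11\right) \left(-94\right) + \frac{1}{-8} = \left(-2 + 132\right) \left(-94\right) - \frac{1}{8} = 130 \left(-94\right) - \frac{1}{8} = -12220 - \frac{1}{8} = - \frac{97761}{8}$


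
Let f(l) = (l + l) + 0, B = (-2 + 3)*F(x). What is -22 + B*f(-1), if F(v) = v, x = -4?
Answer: -14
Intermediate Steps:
B = -4 (B = (-2 + 3)*(-4) = 1*(-4) = -4)
f(l) = 2*l (f(l) = 2*l + 0 = 2*l)
-22 + B*f(-1) = -22 - 8*(-1) = -22 - 4*(-2) = -22 + 8 = -14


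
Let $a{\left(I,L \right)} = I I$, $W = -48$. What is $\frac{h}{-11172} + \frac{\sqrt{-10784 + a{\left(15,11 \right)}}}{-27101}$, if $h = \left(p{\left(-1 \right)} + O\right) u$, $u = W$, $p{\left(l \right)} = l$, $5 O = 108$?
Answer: $\frac{412}{4655} - \frac{i \sqrt{10559}}{27101} \approx 0.088507 - 0.0037916 i$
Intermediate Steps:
$O = \frac{108}{5}$ ($O = \frac{1}{5} \cdot 108 = \frac{108}{5} \approx 21.6$)
$u = -48$
$a{\left(I,L \right)} = I^{2}$
$h = - \frac{4944}{5}$ ($h = \left(-1 + \frac{108}{5}\right) \left(-48\right) = \frac{103}{5} \left(-48\right) = - \frac{4944}{5} \approx -988.8$)
$\frac{h}{-11172} + \frac{\sqrt{-10784 + a{\left(15,11 \right)}}}{-27101} = - \frac{4944}{5 \left(-11172\right)} + \frac{\sqrt{-10784 + 15^{2}}}{-27101} = \left(- \frac{4944}{5}\right) \left(- \frac{1}{11172}\right) + \sqrt{-10784 + 225} \left(- \frac{1}{27101}\right) = \frac{412}{4655} + \sqrt{-10559} \left(- \frac{1}{27101}\right) = \frac{412}{4655} + i \sqrt{10559} \left(- \frac{1}{27101}\right) = \frac{412}{4655} - \frac{i \sqrt{10559}}{27101}$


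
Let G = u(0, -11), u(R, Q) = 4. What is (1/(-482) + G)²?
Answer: 3713329/232324 ≈ 15.983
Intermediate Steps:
G = 4
(1/(-482) + G)² = (1/(-482) + 4)² = (-1/482 + 4)² = (1927/482)² = 3713329/232324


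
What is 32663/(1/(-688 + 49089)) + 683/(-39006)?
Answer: 61665438187495/39006 ≈ 1.5809e+9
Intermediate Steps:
32663/(1/(-688 + 49089)) + 683/(-39006) = 32663/(1/48401) + 683*(-1/39006) = 32663/(1/48401) - 683/39006 = 32663*48401 - 683/39006 = 1580921863 - 683/39006 = 61665438187495/39006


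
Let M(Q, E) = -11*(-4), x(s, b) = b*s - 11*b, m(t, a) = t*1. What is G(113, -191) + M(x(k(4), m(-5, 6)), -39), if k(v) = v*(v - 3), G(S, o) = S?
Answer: 157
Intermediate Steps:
k(v) = v*(-3 + v)
m(t, a) = t
x(s, b) = -11*b + b*s
M(Q, E) = 44
G(113, -191) + M(x(k(4), m(-5, 6)), -39) = 113 + 44 = 157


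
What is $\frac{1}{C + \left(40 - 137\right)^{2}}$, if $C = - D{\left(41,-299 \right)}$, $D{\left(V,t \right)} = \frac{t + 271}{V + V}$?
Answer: $\frac{41}{385783} \approx 0.00010628$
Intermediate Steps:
$D{\left(V,t \right)} = \frac{271 + t}{2 V}$
$C = \frac{14}{41}$ ($C = - \frac{271 - 299}{2 \cdot 41} = - \frac{-28}{2 \cdot 41} = \left(-1\right) \left(- \frac{14}{41}\right) = \frac{14}{41} \approx 0.34146$)
$\frac{1}{C + \left(40 - 137\right)^{2}} = \frac{1}{\frac{14}{41} + \left(40 - 137\right)^{2}} = \frac{1}{\frac{14}{41} + \left(-97\right)^{2}} = \frac{1}{\frac{14}{41} + 9409} = \frac{1}{\frac{385783}{41}} = \frac{41}{385783}$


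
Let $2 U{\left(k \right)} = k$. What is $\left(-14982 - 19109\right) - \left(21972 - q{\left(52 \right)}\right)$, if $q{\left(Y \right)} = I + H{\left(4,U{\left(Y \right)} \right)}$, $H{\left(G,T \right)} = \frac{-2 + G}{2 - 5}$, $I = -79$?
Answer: $- \frac{168428}{3} \approx -56143.0$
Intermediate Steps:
$U{\left(k \right)} = \frac{k}{2}$
$H{\left(G,T \right)} = \frac{2}{3} - \frac{G}{3}$ ($H{\left(G,T \right)} = \frac{-2 + G}{-3} = \left(-2 + G\right) \left(- \frac{1}{3}\right) = \frac{2}{3} - \frac{G}{3}$)
$q{\left(Y \right)} = - \frac{239}{3}$ ($q{\left(Y \right)} = -79 + \left(\frac{2}{3} - \frac{4}{3}\right) = -79 - \frac{2}{3} = - \frac{239}{3}$)
$\left(-14982 - 19109\right) - \left(21972 - q{\left(52 \right)}\right) = \left(-14982 - 19109\right) - \left(21972 - - \frac{239}{3}\right) = \left(-14982 - 19109\right) - \left(21972 + \frac{239}{3}\right) = -34091 - \frac{66155}{3} = - \frac{168428}{3}$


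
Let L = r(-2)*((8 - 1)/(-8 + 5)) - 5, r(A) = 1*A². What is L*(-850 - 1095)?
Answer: 83635/3 ≈ 27878.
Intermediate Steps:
r(A) = A²
L = -43/3 (L = (-2)²*((8 - 1)/(-8 + 5)) - 5 = 4*(7/(-3)) - 5 = 4*(7*(-⅓)) - 5 = 4*(-7/3) - 5 = -28/3 - 5 = -43/3 ≈ -14.333)
L*(-850 - 1095) = -43*(-850 - 1095)/3 = -43/3*(-1945) = 83635/3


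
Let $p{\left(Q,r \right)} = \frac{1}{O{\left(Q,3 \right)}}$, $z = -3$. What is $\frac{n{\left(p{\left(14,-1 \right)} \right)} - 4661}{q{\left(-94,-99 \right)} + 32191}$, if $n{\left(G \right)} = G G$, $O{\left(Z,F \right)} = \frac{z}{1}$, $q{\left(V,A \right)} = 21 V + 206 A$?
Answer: $- \frac{41948}{88407} \approx -0.47449$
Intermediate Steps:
$O{\left(Z,F \right)} = -3$ ($O{\left(Z,F \right)} = - \frac{3}{1} = \left(-3\right) 1 = -3$)
$p{\left(Q,r \right)} = - \frac{1}{3}$ ($p{\left(Q,r \right)} = \frac{1}{-3} = - \frac{1}{3}$)
$n{\left(G \right)} = G^{2}$
$\frac{n{\left(p{\left(14,-1 \right)} \right)} - 4661}{q{\left(-94,-99 \right)} + 32191} = \frac{\left(- \frac{1}{3}\right)^{2} - 4661}{\left(21 \left(-94\right) + 206 \left(-99\right)\right) + 32191} = \frac{\frac{1}{9} - 4661}{\left(-1974 - 20394\right) + 32191} = - \frac{41948}{9 \left(-22368 + 32191\right)} = - \frac{41948}{9 \cdot 9823} = \left(- \frac{41948}{9}\right) \frac{1}{9823} = - \frac{41948}{88407}$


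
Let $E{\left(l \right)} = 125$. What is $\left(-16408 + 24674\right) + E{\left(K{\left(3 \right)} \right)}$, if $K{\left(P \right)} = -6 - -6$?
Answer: $8391$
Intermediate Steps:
$K{\left(P \right)} = 0$ ($K{\left(P \right)} = -6 + 6 = 0$)
$\left(-16408 + 24674\right) + E{\left(K{\left(3 \right)} \right)} = \left(-16408 + 24674\right) + 125 = 8266 + 125 = 8391$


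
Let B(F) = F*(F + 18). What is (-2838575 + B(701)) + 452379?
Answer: -1882177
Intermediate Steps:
B(F) = F*(18 + F)
(-2838575 + B(701)) + 452379 = (-2838575 + 701*(18 + 701)) + 452379 = (-2838575 + 701*719) + 452379 = (-2838575 + 504019) + 452379 = -2334556 + 452379 = -1882177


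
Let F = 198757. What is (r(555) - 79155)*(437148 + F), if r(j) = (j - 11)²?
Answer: 137852121805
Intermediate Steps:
r(j) = (-11 + j)²
(r(555) - 79155)*(437148 + F) = ((-11 + 555)² - 79155)*(437148 + 198757) = (544² - 79155)*635905 = (295936 - 79155)*635905 = 216781*635905 = 137852121805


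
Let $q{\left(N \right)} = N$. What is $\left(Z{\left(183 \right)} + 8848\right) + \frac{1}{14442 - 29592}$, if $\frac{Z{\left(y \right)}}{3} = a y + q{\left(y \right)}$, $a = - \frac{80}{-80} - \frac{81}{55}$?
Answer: $\frac{1522759819}{166650} \approx 9137.5$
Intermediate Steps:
$a = - \frac{26}{55}$ ($a = \left(-80\right) \left(- \frac{1}{80}\right) - \frac{81}{55} = 1 - \frac{81}{55} = - \frac{26}{55} \approx -0.47273$)
$Z{\left(y \right)} = \frac{87 y}{55}$ ($Z{\left(y \right)} = 3 \left(- \frac{26 y}{55} + y\right) = 3 \frac{29 y}{55} = \frac{87 y}{55}$)
$\left(Z{\left(183 \right)} + 8848\right) + \frac{1}{14442 - 29592} = \left(\frac{87}{55} \cdot 183 + 8848\right) + \frac{1}{14442 - 29592} = \left(\frac{15921}{55} + 8848\right) + \frac{1}{-15150} = \frac{502561}{55} - \frac{1}{15150} = \frac{1522759819}{166650}$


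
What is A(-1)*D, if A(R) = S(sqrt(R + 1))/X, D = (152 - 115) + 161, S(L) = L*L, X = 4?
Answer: 0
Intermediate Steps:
S(L) = L**2
D = 198 (D = 37 + 161 = 198)
A(R) = 1/4 + R/4 (A(R) = (sqrt(R + 1))**2/4 = (sqrt(1 + R))**2*(1/4) = (1 + R)*(1/4) = 1/4 + R/4)
A(-1)*D = (1/4 + (1/4)*(-1))*198 = (1/4 - 1/4)*198 = 0*198 = 0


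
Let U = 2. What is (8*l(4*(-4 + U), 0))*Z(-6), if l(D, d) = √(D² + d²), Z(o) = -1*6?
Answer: -384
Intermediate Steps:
Z(o) = -6
(8*l(4*(-4 + U), 0))*Z(-6) = (8*√((4*(-4 + 2))² + 0²))*(-6) = (8*√((4*(-2))² + 0))*(-6) = (8*√((-8)² + 0))*(-6) = (8*√(64 + 0))*(-6) = (8*√64)*(-6) = (8*8)*(-6) = 64*(-6) = -384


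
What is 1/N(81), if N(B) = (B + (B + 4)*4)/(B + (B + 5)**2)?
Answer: 7477/421 ≈ 17.760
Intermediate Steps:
N(B) = (16 + 5*B)/(B + (5 + B)**2) (N(B) = (B + (4 + B)*4)/(B + (5 + B)**2) = (B + (16 + 4*B))/(B + (5 + B)**2) = (16 + 5*B)/(B + (5 + B)**2))
1/N(81) = 1/((16 + 5*81)/(81 + (5 + 81)**2)) = 1/((16 + 405)/(81 + 86**2)) = 1/(421/(81 + 7396)) = 1/(421/7477) = 7477/421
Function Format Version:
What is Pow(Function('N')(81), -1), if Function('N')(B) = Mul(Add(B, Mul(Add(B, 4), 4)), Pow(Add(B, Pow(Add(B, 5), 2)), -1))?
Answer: Rational(7477, 421) ≈ 17.760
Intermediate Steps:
Function('N')(B) = Mul(Pow(Add(B, Pow(Add(5, B), 2)), -1), Add(16, Mul(5, B))) (Function('N')(B) = Mul(Add(B, Mul(Add(4, B), 4)), Pow(Add(B, Pow(Add(5, B), 2)), -1)) = Mul(Add(B, Add(16, Mul(4, B))), Pow(Add(B, Pow(Add(5, B), 2)), -1)) = Mul(Add(16, Mul(5, B)), Pow(Add(B, Pow(Add(5, B), 2)), -1)) = Mul(Pow(Add(B, Pow(Add(5, B), 2)), -1), Add(16, Mul(5, B))))
Pow(Function('N')(81), -1) = Pow(Mul(Pow(Add(81, Pow(Add(5, 81), 2)), -1), Add(16, Mul(5, 81))), -1) = Pow(Mul(Pow(Add(81, Pow(86, 2)), -1), Add(16, 405)), -1) = Pow(Mul(Pow(Add(81, 7396), -1), 421), -1) = Pow(Mul(Pow(7477, -1), 421), -1) = Pow(Mul(Rational(1, 7477), 421), -1) = Pow(Rational(421, 7477), -1) = Rational(7477, 421)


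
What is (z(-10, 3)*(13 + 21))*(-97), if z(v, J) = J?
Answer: -9894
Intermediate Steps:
(z(-10, 3)*(13 + 21))*(-97) = (3*(13 + 21))*(-97) = (3*34)*(-97) = 102*(-97) = -9894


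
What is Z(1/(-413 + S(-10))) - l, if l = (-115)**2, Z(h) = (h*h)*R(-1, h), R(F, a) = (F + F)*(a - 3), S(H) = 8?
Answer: -878538400693/66430125 ≈ -13225.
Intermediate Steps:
R(F, a) = 2*F*(-3 + a) (R(F, a) = (2*F)*(-3 + a) = 2*F*(-3 + a))
Z(h) = h**2*(6 - 2*h) (Z(h) = (h*h)*(2*(-1)*(-3 + h)) = h**2*(6 - 2*h))
l = 13225
Z(1/(-413 + S(-10))) - l = 2*(1/(-413 + 8))**2*(3 - 1/(-413 + 8)) - 1*13225 = 2*(1/(-405))**2*(3 - 1/(-405)) - 13225 = 2*(-1/405)**2*(3 - 1*(-1/405)) - 13225 = 2*(1/164025)*(3 + 1/405) - 13225 = 2*(1/164025)*(1216/405) - 13225 = 2432/66430125 - 13225 = -878538400693/66430125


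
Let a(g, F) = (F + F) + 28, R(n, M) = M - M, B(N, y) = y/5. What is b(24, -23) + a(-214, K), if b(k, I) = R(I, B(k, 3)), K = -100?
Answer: -172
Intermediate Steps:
B(N, y) = y/5 (B(N, y) = y*(1/5) = y/5)
R(n, M) = 0
b(k, I) = 0
a(g, F) = 28 + 2*F (a(g, F) = 2*F + 28 = 28 + 2*F)
b(24, -23) + a(-214, K) = 0 + (28 + 2*(-100)) = 0 + (28 - 200) = 0 - 172 = -172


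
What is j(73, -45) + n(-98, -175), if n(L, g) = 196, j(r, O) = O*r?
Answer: -3089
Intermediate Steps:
j(73, -45) + n(-98, -175) = -45*73 + 196 = -3285 + 196 = -3089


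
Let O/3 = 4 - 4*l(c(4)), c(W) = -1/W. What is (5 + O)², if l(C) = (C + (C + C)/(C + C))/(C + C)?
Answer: 1225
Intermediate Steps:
l(C) = (1 + C)/(2*C) (l(C) = (C + (2*C)/((2*C)))/((2*C)) = (C + (2*C)*(1/(2*C)))*(1/(2*C)) = (C + 1)*(1/(2*C)) = (1 + C)*(1/(2*C)) = (1 + C)/(2*C))
O = 30 (O = 3*(4 - 2*(1 - 1/4)/((-1/4))) = 3*(4 - 2*(1 - 1*¼)/((-1*¼))) = 3*(4 - 2*(1 - ¼)/(-¼)) = 3*(4 - 2*(-4)*3/4) = 3*(4 - 4*(-3/2)) = 3*(4 + 6) = 3*10 = 30)
(5 + O)² = (5 + 30)² = 35² = 1225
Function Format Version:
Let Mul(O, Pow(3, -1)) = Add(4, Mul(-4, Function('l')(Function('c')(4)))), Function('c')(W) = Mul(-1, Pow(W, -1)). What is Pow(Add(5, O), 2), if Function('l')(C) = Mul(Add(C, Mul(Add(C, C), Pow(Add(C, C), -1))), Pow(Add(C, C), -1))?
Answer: 1225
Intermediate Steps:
Function('l')(C) = Mul(Rational(1, 2), Pow(C, -1), Add(1, C)) (Function('l')(C) = Mul(Add(C, Mul(Mul(2, C), Pow(Mul(2, C), -1))), Pow(Mul(2, C), -1)) = Mul(Add(C, Mul(Mul(2, C), Mul(Rational(1, 2), Pow(C, -1)))), Mul(Rational(1, 2), Pow(C, -1))) = Mul(Add(C, 1), Mul(Rational(1, 2), Pow(C, -1))) = Mul(Add(1, C), Mul(Rational(1, 2), Pow(C, -1))) = Mul(Rational(1, 2), Pow(C, -1), Add(1, C)))
O = 30 (O = Mul(3, Add(4, Mul(-4, Mul(Rational(1, 2), Pow(Mul(-1, Pow(4, -1)), -1), Add(1, Mul(-1, Pow(4, -1))))))) = Mul(3, Add(4, Mul(-4, Mul(Rational(1, 2), Pow(Mul(-1, Rational(1, 4)), -1), Add(1, Mul(-1, Rational(1, 4))))))) = Mul(3, Add(4, Mul(-4, Mul(Rational(1, 2), Pow(Rational(-1, 4), -1), Add(1, Rational(-1, 4)))))) = Mul(3, Add(4, Mul(-4, Mul(Rational(1, 2), -4, Rational(3, 4))))) = Mul(3, Add(4, Mul(-4, Rational(-3, 2)))) = Mul(3, Add(4, 6)) = Mul(3, 10) = 30)
Pow(Add(5, O), 2) = Pow(Add(5, 30), 2) = Pow(35, 2) = 1225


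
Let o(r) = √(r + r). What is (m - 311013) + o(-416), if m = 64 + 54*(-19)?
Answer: -311975 + 8*I*√13 ≈ -3.1198e+5 + 28.844*I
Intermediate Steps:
o(r) = √2*√r (o(r) = √(2*r) = √2*√r)
m = -962 (m = 64 - 1026 = -962)
(m - 311013) + o(-416) = (-962 - 311013) + √2*√(-416) = -311975 + √2*(4*I*√26) = -311975 + 8*I*√13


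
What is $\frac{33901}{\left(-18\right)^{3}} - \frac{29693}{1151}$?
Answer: $- \frac{212189627}{6712632} \approx -31.611$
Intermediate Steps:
$\frac{33901}{\left(-18\right)^{3}} - \frac{29693}{1151} = \frac{33901}{-5832} - \frac{29693}{1151} = 33901 \left(- \frac{1}{5832}\right) - \frac{29693}{1151} = - \frac{33901}{5832} - \frac{29693}{1151} = - \frac{212189627}{6712632}$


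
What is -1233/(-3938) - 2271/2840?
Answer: -2720739/5591960 ≈ -0.48654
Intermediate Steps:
-1233/(-3938) - 2271/2840 = -1233*(-1/3938) - 2271*1/2840 = 1233/3938 - 2271/2840 = -2720739/5591960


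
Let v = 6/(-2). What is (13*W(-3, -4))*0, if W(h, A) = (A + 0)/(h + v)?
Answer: 0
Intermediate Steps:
v = -3 (v = 6*(-1/2) = -3)
W(h, A) = A/(-3 + h) (W(h, A) = (A + 0)/(h - 3) = A/(-3 + h))
(13*W(-3, -4))*0 = (13*(-4/(-3 - 3)))*0 = (13*(-4/(-6)))*0 = (13*(-4*(-1/6)))*0 = (13*(2/3))*0 = (26/3)*0 = 0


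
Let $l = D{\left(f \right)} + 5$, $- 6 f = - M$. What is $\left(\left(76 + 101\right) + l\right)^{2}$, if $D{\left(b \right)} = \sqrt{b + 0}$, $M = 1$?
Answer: $\frac{\left(1092 + \sqrt{6}\right)^{2}}{36} \approx 33273.0$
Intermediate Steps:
$f = \frac{1}{6}$ ($f = - \frac{\left(-1\right) 1}{6} = \left(- \frac{1}{6}\right) \left(-1\right) = \frac{1}{6} \approx 0.16667$)
$D{\left(b \right)} = \sqrt{b}$
$l = 5 + \frac{\sqrt{6}}{6}$ ($l = \sqrt{\frac{1}{6}} + 5 = \frac{\sqrt{6}}{6} + 5 = 5 + \frac{\sqrt{6}}{6} \approx 5.4082$)
$\left(\left(76 + 101\right) + l\right)^{2} = \left(\left(76 + 101\right) + \left(5 + \frac{\sqrt{6}}{6}\right)\right)^{2} = \left(177 + \left(5 + \frac{\sqrt{6}}{6}\right)\right)^{2} = \left(182 + \frac{\sqrt{6}}{6}\right)^{2}$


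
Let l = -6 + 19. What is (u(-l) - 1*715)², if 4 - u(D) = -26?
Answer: 469225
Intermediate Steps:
l = 13
u(D) = 30 (u(D) = 4 - 1*(-26) = 4 + 26 = 30)
(u(-l) - 1*715)² = (30 - 1*715)² = (30 - 715)² = (-685)² = 469225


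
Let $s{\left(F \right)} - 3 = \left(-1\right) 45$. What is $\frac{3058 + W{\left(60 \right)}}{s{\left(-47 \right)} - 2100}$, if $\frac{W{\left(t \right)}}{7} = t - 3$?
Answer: $- \frac{3457}{2142} \approx -1.6139$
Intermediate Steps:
$s{\left(F \right)} = -42$ ($s{\left(F \right)} = 3 - 45 = -42$)
$W{\left(t \right)} = -21 + 7 t$ ($W{\left(t \right)} = 7 \left(t - 3\right) = 7 \left(-3 + t\right) = -21 + 7 t$)
$\frac{3058 + W{\left(60 \right)}}{s{\left(-47 \right)} - 2100} = \frac{3058 + \left(-21 + 7 \cdot 60\right)}{-42 - 2100} = \frac{3058 + \left(-21 + 420\right)}{-2142} = \left(3058 + 399\right) \left(- \frac{1}{2142}\right) = 3457 \left(- \frac{1}{2142}\right) = - \frac{3457}{2142}$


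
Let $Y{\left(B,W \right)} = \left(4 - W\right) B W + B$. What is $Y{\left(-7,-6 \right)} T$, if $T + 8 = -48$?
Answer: $-23128$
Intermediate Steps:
$T = -56$ ($T = -8 - 48 = -56$)
$Y{\left(B,W \right)} = B + B W \left(4 - W\right)$ ($Y{\left(B,W \right)} = B \left(4 - W\right) W + B = B W \left(4 - W\right) + B = B + B W \left(4 - W\right)$)
$Y{\left(-7,-6 \right)} T = - 7 \left(1 - \left(-6\right)^{2} + 4 \left(-6\right)\right) \left(-56\right) = - 7 \left(1 - 36 - 24\right) \left(-56\right) = \left(-7\right) \left(-59\right) \left(-56\right) = 413 \left(-56\right) = -23128$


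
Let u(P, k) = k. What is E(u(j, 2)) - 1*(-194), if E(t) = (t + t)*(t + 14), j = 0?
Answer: 258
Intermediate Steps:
E(t) = 2*t*(14 + t) (E(t) = (2*t)*(14 + t) = 2*t*(14 + t))
E(u(j, 2)) - 1*(-194) = 2*2*(14 + 2) - 1*(-194) = 2*2*16 + 194 = 64 + 194 = 258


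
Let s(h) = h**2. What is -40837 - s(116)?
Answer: -54293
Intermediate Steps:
-40837 - s(116) = -40837 - 1*116**2 = -40837 - 1*13456 = -40837 - 13456 = -54293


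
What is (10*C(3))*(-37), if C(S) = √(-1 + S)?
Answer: -370*√2 ≈ -523.26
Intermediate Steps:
(10*C(3))*(-37) = (10*√(-1 + 3))*(-37) = (10*√2)*(-37) = -370*√2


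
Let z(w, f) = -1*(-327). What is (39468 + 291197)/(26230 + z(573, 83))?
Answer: 330665/26557 ≈ 12.451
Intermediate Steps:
z(w, f) = 327
(39468 + 291197)/(26230 + z(573, 83)) = (39468 + 291197)/(26230 + 327) = 330665/26557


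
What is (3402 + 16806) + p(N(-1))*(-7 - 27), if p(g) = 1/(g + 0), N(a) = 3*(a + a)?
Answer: 60641/3 ≈ 20214.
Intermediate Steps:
N(a) = 6*a (N(a) = 3*(2*a) = 6*a)
p(g) = 1/g
(3402 + 16806) + p(N(-1))*(-7 - 27) = (3402 + 16806) + (-7 - 27)/((6*(-1))) = 20208 - 34/(-6) = 20208 - ⅙*(-34) = 20208 + 17/3 = 60641/3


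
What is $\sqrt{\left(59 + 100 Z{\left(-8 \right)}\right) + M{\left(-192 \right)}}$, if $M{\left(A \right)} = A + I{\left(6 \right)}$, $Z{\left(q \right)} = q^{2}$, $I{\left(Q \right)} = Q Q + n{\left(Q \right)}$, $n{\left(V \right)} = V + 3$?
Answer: $2 \sqrt{1578} \approx 79.448$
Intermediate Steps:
$n{\left(V \right)} = 3 + V$
$I{\left(Q \right)} = 3 + Q + Q^{2}$ ($I{\left(Q \right)} = Q Q + \left(3 + Q\right) = Q^{2} + \left(3 + Q\right) = 3 + Q + Q^{2}$)
$M{\left(A \right)} = 45 + A$ ($M{\left(A \right)} = A + \left(3 + 6 + 6^{2}\right) = A + \left(3 + 6 + 36\right) = A + 45 = 45 + A$)
$\sqrt{\left(59 + 100 Z{\left(-8 \right)}\right) + M{\left(-192 \right)}} = \sqrt{\left(59 + 100 \left(-8\right)^{2}\right) + \left(45 - 192\right)} = \sqrt{\left(59 + 100 \cdot 64\right) - 147} = \sqrt{\left(59 + 6400\right) - 147} = \sqrt{6459 - 147} = \sqrt{6312} = 2 \sqrt{1578}$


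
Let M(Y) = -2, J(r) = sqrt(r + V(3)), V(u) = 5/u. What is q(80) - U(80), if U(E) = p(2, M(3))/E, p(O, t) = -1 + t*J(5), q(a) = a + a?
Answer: 12801/80 + sqrt(15)/60 ≈ 160.08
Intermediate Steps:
q(a) = 2*a
J(r) = sqrt(5/3 + r) (J(r) = sqrt(r + 5/3) = sqrt(5/3 + r))
p(O, t) = -1 + 2*t*sqrt(15)/3 (p(O, t) = -1 + t*(sqrt(15 + 9*5)/3) = -1 + t*(sqrt(15 + 45)/3) = -1 + t*(sqrt(60)/3) = -1 + t*((2*sqrt(15))/3) = -1 + t*(2*sqrt(15)/3) = -1 + 2*t*sqrt(15)/3)
U(E) = (-1 - 4*sqrt(15)/3)/E (U(E) = (-1 + (2/3)*(-2)*sqrt(15))/E = (-1 - 4*sqrt(15)/3)/E)
q(80) - U(80) = 2*80 - (-3 - 4*sqrt(15))/(3*80) = 160 - (-3 - 4*sqrt(15))/(3*80) = 160 - (-1/80 - sqrt(15)/60) = 160 + (1/80 + sqrt(15)/60) = 12801/80 + sqrt(15)/60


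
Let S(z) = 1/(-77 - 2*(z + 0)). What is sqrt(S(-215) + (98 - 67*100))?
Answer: 3*I*sqrt(91407585)/353 ≈ 81.253*I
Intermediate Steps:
S(z) = 1/(-77 - 2*z)
sqrt(S(-215) + (98 - 67*100)) = sqrt(-1/(77 + 2*(-215)) + (98 - 67*100)) = sqrt(-1/(77 - 430) + (98 - 6700)) = sqrt(-1/(-353) - 6602) = sqrt(-1*(-1/353) - 6602) = sqrt(1/353 - 6602) = sqrt(-2330505/353) = 3*I*sqrt(91407585)/353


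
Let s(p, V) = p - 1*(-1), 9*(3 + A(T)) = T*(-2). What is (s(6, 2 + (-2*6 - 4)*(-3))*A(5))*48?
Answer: -4144/3 ≈ -1381.3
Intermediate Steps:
A(T) = -3 - 2*T/9 (A(T) = -3 + (T*(-2))/9 = -3 + (-2*T)/9 = -3 - 2*T/9)
s(p, V) = 1 + p (s(p, V) = p + 1 = 1 + p)
(s(6, 2 + (-2*6 - 4)*(-3))*A(5))*48 = ((1 + 6)*(-3 - 2/9*5))*48 = (7*(-3 - 10/9))*48 = (7*(-37/9))*48 = -259/9*48 = -4144/3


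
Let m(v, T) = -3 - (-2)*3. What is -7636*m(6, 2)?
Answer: -22908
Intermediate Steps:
m(v, T) = 3 (m(v, T) = -3 - 1*(-6) = -3 + 6 = 3)
-7636*m(6, 2) = -7636*3 = -22908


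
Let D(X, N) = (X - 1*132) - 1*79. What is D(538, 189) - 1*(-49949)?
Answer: 50276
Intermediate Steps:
D(X, N) = -211 + X (D(X, N) = (X - 132) - 79 = (-132 + X) - 79 = -211 + X)
D(538, 189) - 1*(-49949) = (-211 + 538) - 1*(-49949) = 327 + 49949 = 50276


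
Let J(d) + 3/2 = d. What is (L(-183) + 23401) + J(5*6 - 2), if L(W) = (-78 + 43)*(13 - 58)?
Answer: 50005/2 ≈ 25003.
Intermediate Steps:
J(d) = -3/2 + d
L(W) = 1575 (L(W) = -35*(-45) = 1575)
(L(-183) + 23401) + J(5*6 - 2) = (1575 + 23401) + (-3/2 + (5*6 - 2)) = 24976 + (-3/2 + (30 - 2)) = 24976 + (-3/2 + 28) = 24976 + 53/2 = 50005/2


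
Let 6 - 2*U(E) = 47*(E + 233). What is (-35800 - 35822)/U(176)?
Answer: 143244/19217 ≈ 7.4540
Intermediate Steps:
U(E) = -10945/2 - 47*E/2 (U(E) = 3 - 47*(E + 233)/2 = 3 - 47*(233 + E)/2 = 3 - (10951 + 47*E)/2 = 3 + (-10951/2 - 47*E/2) = -10945/2 - 47*E/2)
(-35800 - 35822)/U(176) = (-35800 - 35822)/(-10945/2 - 47/2*176) = -71622/(-10945/2 - 4136) = -71622/(-19217/2) = -71622*(-2/19217) = 143244/19217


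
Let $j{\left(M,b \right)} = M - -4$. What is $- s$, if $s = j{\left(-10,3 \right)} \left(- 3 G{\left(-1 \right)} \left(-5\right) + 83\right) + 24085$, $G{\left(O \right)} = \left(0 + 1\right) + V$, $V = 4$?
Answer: $-23137$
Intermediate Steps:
$j{\left(M,b \right)} = 4 + M$ ($j{\left(M,b \right)} = M + 4 = 4 + M$)
$G{\left(O \right)} = 5$ ($G{\left(O \right)} = \left(0 + 1\right) + 4 = 1 + 4 = 5$)
$s = 23137$ ($s = \left(4 - 10\right) \left(\left(-3\right) 5 \left(-5\right) + 83\right) + 24085 = - 6 \left(\left(-15\right) \left(-5\right) + 83\right) + 24085 = - 6 \left(75 + 83\right) + 24085 = \left(-6\right) 158 + 24085 = -948 + 24085 = 23137$)
$- s = \left(-1\right) 23137 = -23137$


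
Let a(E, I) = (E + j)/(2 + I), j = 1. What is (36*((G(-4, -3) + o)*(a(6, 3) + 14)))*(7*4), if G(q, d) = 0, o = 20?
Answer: 310464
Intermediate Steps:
a(E, I) = (1 + E)/(2 + I) (a(E, I) = (E + 1)/(2 + I) = (1 + E)/(2 + I))
(36*((G(-4, -3) + o)*(a(6, 3) + 14)))*(7*4) = (36*((0 + 20)*((1 + 6)/(2 + 3) + 14)))*(7*4) = (36*(20*(7/5 + 14)))*28 = (36*(20*(77/5)))*28 = (36*308)*28 = 11088*28 = 310464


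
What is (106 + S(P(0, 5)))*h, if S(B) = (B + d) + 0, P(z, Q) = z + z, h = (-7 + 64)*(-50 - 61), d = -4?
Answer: -645354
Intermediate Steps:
h = -6327 (h = 57*(-111) = -6327)
P(z, Q) = 2*z
S(B) = -4 + B (S(B) = (B - 4) + 0 = (-4 + B) + 0 = -4 + B)
(106 + S(P(0, 5)))*h = (106 + (-4 + 2*0))*(-6327) = (106 + (-4 + 0))*(-6327) = (106 - 4)*(-6327) = 102*(-6327) = -645354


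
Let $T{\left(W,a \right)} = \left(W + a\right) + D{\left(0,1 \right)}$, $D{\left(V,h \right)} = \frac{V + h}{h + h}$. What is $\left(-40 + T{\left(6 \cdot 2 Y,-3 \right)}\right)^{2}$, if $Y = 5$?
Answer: $\frac{1225}{4} \approx 306.25$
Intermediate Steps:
$D{\left(V,h \right)} = \frac{V + h}{2 h}$
$T{\left(W,a \right)} = \frac{1}{2} + W + a$ ($T{\left(W,a \right)} = \left(W + a\right) + \frac{0 + 1}{2 \cdot 1} = \left(W + a\right) + \frac{1}{2} \cdot 1 \cdot 1 = \left(W + a\right) + \frac{1}{2} = \frac{1}{2} + W + a$)
$\left(-40 + T{\left(6 \cdot 2 Y,-3 \right)}\right)^{2} = \left(-40 + \left(\frac{1}{2} + 6 \cdot 2 \cdot 5 - 3\right)\right)^{2} = \left(-40 + \left(\frac{1}{2} + 12 \cdot 5 - 3\right)\right)^{2} = \left(-40 + \left(\frac{1}{2} + 60 - 3\right)\right)^{2} = \left(-40 + \frac{115}{2}\right)^{2} = \left(\frac{35}{2}\right)^{2} = \frac{1225}{4}$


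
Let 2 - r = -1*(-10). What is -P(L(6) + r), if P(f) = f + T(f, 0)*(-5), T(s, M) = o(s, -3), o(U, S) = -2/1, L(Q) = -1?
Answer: -1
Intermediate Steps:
r = -8 (r = 2 - (-1)*(-10) = 2 - 1*10 = 2 - 10 = -8)
o(U, S) = -2 (o(U, S) = -2*1 = -2)
T(s, M) = -2
P(f) = 10 + f (P(f) = f - 2*(-5) = f + 10 = 10 + f)
-P(L(6) + r) = -(10 + (-1 - 8)) = -(10 - 9) = -1*1 = -1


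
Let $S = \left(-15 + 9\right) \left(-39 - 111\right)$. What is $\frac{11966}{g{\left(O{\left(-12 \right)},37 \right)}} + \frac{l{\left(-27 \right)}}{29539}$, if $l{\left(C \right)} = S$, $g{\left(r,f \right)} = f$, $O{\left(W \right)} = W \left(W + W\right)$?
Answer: $\frac{353496974}{1092943} \approx 323.44$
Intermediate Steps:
$O{\left(W \right)} = 2 W^{2}$ ($O{\left(W \right)} = W 2 W = 2 W^{2}$)
$S = 900$ ($S = \left(-6\right) \left(-150\right) = 900$)
$l{\left(C \right)} = 900$
$\frac{11966}{g{\left(O{\left(-12 \right)},37 \right)}} + \frac{l{\left(-27 \right)}}{29539} = \frac{11966}{37} + \frac{900}{29539} = \frac{353496974}{1092943}$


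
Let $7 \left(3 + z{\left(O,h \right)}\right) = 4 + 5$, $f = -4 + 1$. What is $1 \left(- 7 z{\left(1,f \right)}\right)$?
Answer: $12$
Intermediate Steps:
$f = -3$
$z{\left(O,h \right)} = - \frac{12}{7}$ ($z{\left(O,h \right)} = -3 + \frac{4 + 5}{7} = -3 + \frac{1}{7} \cdot 9 = -3 + \frac{9}{7} = - \frac{12}{7}$)
$1 \left(- 7 z{\left(1,f \right)}\right) = 1 \left(\left(-7\right) \left(- \frac{12}{7}\right)\right) = 1 \cdot 12 = 12$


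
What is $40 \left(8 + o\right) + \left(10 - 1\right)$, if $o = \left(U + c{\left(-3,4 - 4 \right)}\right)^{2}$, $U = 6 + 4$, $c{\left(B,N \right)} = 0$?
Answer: $4329$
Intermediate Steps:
$U = 10$
$o = 100$ ($o = \left(10 + 0\right)^{2} = 10^{2} = 100$)
$40 \left(8 + o\right) + \left(10 - 1\right) = 40 \left(8 + 100\right) + \left(10 - 1\right) = 40 \cdot 108 + 9 = 4320 + 9 = 4329$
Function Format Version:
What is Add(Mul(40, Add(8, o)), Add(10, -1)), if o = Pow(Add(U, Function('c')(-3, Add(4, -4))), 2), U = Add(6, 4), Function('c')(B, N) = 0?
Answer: 4329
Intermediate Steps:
U = 10
o = 100 (o = Pow(Add(10, 0), 2) = Pow(10, 2) = 100)
Add(Mul(40, Add(8, o)), Add(10, -1)) = Add(Mul(40, Add(8, 100)), Add(10, -1)) = Add(Mul(40, 108), 9) = Add(4320, 9) = 4329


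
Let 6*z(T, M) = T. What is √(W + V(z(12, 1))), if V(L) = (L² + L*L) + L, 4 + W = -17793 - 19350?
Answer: I*√37137 ≈ 192.71*I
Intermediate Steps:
z(T, M) = T/6
W = -37147 (W = -4 + (-17793 - 19350) = -4 - 37143 = -37147)
V(L) = L + 2*L² (V(L) = (L² + L²) + L = 2*L² + L = L + 2*L²)
√(W + V(z(12, 1))) = √(-37147 + ((⅙)*12)*(1 + 2*((⅙)*12))) = √(-37147 + 2*(1 + 2*2)) = √(-37147 + 2*(1 + 4)) = √(-37147 + 2*5) = √(-37147 + 10) = √(-37137) = I*√37137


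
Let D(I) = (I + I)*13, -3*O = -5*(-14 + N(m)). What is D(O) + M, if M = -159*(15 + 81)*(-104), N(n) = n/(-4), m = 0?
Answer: 4760548/3 ≈ 1.5869e+6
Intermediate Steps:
N(n) = -n/4 (N(n) = n*(-¼) = -n/4)
O = -70/3 (O = -(-5)*(-14 - ¼*0)/3 = -(-5)*(-14 + 0)/3 = -(-5)*(-14)/3 = -⅓*70 = -70/3 ≈ -23.333)
D(I) = 26*I (D(I) = (2*I)*13 = 26*I)
M = 1587456 (M = -159*96*(-104) = -15264*(-104) = 1587456)
D(O) + M = 26*(-70/3) + 1587456 = -1820/3 + 1587456 = 4760548/3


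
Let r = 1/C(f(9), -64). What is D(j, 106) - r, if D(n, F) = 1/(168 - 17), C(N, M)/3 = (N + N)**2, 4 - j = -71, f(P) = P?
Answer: 821/146772 ≈ 0.0055937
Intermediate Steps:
j = 75 (j = 4 - 1*(-71) = 4 + 71 = 75)
C(N, M) = 12*N**2 (C(N, M) = 3*(N + N)**2 = 3*(2*N)**2 = 3*(4*N**2) = 12*N**2)
r = 1/972 (r = 1/(12*9**2) = 1/(12*81) = 1/972 ≈ 0.0010288)
D(n, F) = 1/151
D(j, 106) - r = 1/151 - 1*1/972 = 1/151 - 1/972 = 821/146772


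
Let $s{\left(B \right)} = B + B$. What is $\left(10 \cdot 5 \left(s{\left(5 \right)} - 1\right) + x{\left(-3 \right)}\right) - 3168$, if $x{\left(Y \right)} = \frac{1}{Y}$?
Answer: $- \frac{8155}{3} \approx -2718.3$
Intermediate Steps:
$s{\left(B \right)} = 2 B$
$\left(10 \cdot 5 \left(s{\left(5 \right)} - 1\right) + x{\left(-3 \right)}\right) - 3168 = \left(10 \cdot 5 \left(2 \cdot 5 - 1\right) + \frac{1}{-3}\right) - 3168 = \left(10 \cdot 5 \left(10 - 1\right) - \frac{1}{3}\right) - 3168 = \left(10 \cdot 5 \cdot 9 - \frac{1}{3}\right) - 3168 = \left(10 \cdot 45 - \frac{1}{3}\right) - 3168 = \left(450 - \frac{1}{3}\right) - 3168 = \frac{1349}{3} - 3168 = - \frac{8155}{3}$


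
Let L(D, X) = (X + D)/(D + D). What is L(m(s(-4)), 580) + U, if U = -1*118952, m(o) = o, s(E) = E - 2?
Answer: -713999/6 ≈ -1.1900e+5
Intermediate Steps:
s(E) = -2 + E
L(D, X) = (D + X)/(2*D) (L(D, X) = (D + X)/((2*D)) = (D + X)*(1/(2*D)) = (D + X)/(2*D))
U = -118952
L(m(s(-4)), 580) + U = ((-2 - 4) + 580)/(2*(-2 - 4)) - 118952 = (1/2)*(-6 + 580)/(-6) - 118952 = (1/2)*(-1/6)*574 - 118952 = -287/6 - 118952 = -713999/6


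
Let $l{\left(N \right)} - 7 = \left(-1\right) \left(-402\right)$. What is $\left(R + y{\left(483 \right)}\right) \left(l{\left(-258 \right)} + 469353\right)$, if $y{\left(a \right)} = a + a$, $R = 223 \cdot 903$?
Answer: $95049294270$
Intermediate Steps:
$l{\left(N \right)} = 409$ ($l{\left(N \right)} = 7 - -402 = 7 + 402 = 409$)
$R = 201369$
$y{\left(a \right)} = 2 a$
$\left(R + y{\left(483 \right)}\right) \left(l{\left(-258 \right)} + 469353\right) = \left(201369 + 2 \cdot 483\right) \left(409 + 469353\right) = \left(201369 + 966\right) 469762 = 202335 \cdot 469762 = 95049294270$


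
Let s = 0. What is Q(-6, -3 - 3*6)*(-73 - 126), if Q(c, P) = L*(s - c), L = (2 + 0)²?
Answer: -4776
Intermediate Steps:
L = 4 (L = 2² = 4)
Q(c, P) = -4*c (Q(c, P) = 4*(0 - c) = 4*(-c) = -4*c)
Q(-6, -3 - 3*6)*(-73 - 126) = (-4*(-6))*(-73 - 126) = 24*(-199) = -4776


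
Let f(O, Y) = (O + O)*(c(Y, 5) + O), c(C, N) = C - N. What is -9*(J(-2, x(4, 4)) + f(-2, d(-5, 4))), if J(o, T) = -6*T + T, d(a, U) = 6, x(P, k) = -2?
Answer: -126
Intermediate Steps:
J(o, T) = -5*T
f(O, Y) = 2*O*(-5 + O + Y) (f(O, Y) = (O + O)*((Y - 1*5) + O) = (2*O)*((Y - 5) + O) = (2*O)*((-5 + Y) + O) = (2*O)*(-5 + O + Y) = 2*O*(-5 + O + Y))
-9*(J(-2, x(4, 4)) + f(-2, d(-5, 4))) = -9*(-5*(-2) + 2*(-2)*(-5 - 2 + 6)) = -9*(10 + 2*(-2)*(-1)) = -9*(10 + 4) = -9*14 = -126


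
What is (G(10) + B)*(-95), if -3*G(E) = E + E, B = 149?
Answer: -40565/3 ≈ -13522.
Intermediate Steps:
G(E) = -2*E/3 (G(E) = -(E + E)/3 = -2*E/3)
(G(10) + B)*(-95) = (-2/3*10 + 149)*(-95) = (-20/3 + 149)*(-95) = (427/3)*(-95) = -40565/3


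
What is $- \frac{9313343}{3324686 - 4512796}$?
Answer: $\frac{9313343}{1188110} \approx 7.8388$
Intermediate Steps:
$- \frac{9313343}{3324686 - 4512796} = - \frac{9313343}{-1188110} = \left(-9313343\right) \left(- \frac{1}{1188110}\right) = \frac{9313343}{1188110}$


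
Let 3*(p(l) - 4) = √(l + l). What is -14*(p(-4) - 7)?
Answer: 42 - 28*I*√2/3 ≈ 42.0 - 13.199*I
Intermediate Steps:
p(l) = 4 + √2*√l/3 (p(l) = 4 + √(l + l)/3 = 4 + √(2*l)/3 = 4 + (√2*√l)/3 = 4 + √2*√l/3)
-14*(p(-4) - 7) = -14*((4 + √2*√(-4)/3) - 7) = -14*((4 + √2*(2*I)/3) - 7) = -14*((4 + 2*I*√2/3) - 7) = -14*(-3 + 2*I*√2/3) = 42 - 28*I*√2/3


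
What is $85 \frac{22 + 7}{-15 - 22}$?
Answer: $- \frac{2465}{37} \approx -66.622$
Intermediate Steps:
$85 \frac{22 + 7}{-15 - 22} = 85 \frac{29}{-37} = 85 \cdot 29 \left(- \frac{1}{37}\right) = 85 \left(- \frac{29}{37}\right) = - \frac{2465}{37}$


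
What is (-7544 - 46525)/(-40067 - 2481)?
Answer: 54069/42548 ≈ 1.2708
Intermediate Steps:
(-7544 - 46525)/(-40067 - 2481) = -54069/(-42548) = -54069*(-1/42548) = 54069/42548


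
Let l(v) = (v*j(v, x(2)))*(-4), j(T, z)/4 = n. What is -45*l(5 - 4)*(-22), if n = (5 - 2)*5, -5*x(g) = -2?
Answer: -237600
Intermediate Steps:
x(g) = ⅖ (x(g) = -⅕*(-2) = ⅖)
n = 15 (n = 3*5 = 15)
j(T, z) = 60 (j(T, z) = 4*15 = 60)
l(v) = -240*v (l(v) = (v*60)*(-4) = (60*v)*(-4) = -240*v)
-45*l(5 - 4)*(-22) = -(-10800)*(5 - 4)*(-22) = -(-10800)*(-22) = -45*(-240)*(-22) = 10800*(-22) = -237600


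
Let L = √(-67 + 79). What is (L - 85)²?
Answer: 7237 - 340*√3 ≈ 6648.1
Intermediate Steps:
L = 2*√3 (L = √12 = 2*√3 ≈ 3.4641)
(L - 85)² = (2*√3 - 85)² = (-85 + 2*√3)²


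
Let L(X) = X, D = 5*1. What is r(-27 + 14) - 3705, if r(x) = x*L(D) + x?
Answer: -3783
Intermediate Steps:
D = 5
r(x) = 6*x (r(x) = x*5 + x = 5*x + x = 6*x)
r(-27 + 14) - 3705 = 6*(-27 + 14) - 3705 = 6*(-13) - 3705 = -78 - 3705 = -3783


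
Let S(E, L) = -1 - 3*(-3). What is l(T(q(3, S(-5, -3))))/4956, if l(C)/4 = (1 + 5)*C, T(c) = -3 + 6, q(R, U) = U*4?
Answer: 6/413 ≈ 0.014528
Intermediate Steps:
S(E, L) = 8 (S(E, L) = -1 + 9 = 8)
q(R, U) = 4*U
T(c) = 3
l(C) = 24*C (l(C) = 4*((1 + 5)*C) = 4*(6*C) = 24*C)
l(T(q(3, S(-5, -3))))/4956 = (24*3)/4956 = 72*(1/4956) = 6/413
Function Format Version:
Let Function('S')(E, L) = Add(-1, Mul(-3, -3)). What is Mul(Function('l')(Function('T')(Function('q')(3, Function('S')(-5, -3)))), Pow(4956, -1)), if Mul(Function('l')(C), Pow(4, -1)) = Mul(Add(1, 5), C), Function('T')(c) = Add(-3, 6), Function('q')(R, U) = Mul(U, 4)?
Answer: Rational(6, 413) ≈ 0.014528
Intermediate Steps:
Function('S')(E, L) = 8 (Function('S')(E, L) = Add(-1, 9) = 8)
Function('q')(R, U) = Mul(4, U)
Function('T')(c) = 3
Function('l')(C) = Mul(24, C) (Function('l')(C) = Mul(4, Mul(Add(1, 5), C)) = Mul(4, Mul(6, C)) = Mul(24, C))
Mul(Function('l')(Function('T')(Function('q')(3, Function('S')(-5, -3)))), Pow(4956, -1)) = Mul(Mul(24, 3), Pow(4956, -1)) = Mul(72, Rational(1, 4956)) = Rational(6, 413)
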